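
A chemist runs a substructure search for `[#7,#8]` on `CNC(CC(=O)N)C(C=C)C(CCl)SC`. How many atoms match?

The query [#7,#8] means: nitrogen or oxygen (comma = OR).
Check the 15 heavy atoms by environment: 10× C → no; 2× N → match; 1× Cl → no; 1× S → no; 1× O → match.
Summing the matching environments: 2 + 1 = 3 matching atoms.

3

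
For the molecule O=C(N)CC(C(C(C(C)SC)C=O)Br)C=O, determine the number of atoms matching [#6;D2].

Check the 16 heavy atoms by environment: 3× C (D2) → match; 5× C (D3) → no; 2× C (D1) → no; 1× S (D2) → no; 3× O (D1) → no; 1× Br (D1) → no; 1× N (D1) → no.
That gives 3 matching atoms.

3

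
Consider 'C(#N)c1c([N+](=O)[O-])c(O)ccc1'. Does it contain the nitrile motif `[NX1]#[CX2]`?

The pattern [NX1]#[CX2] describes a nitrogen triple-bonded to a two-connected carbon — a nitrile.
The molecule carries a nitrile (-C#N), whose atoms satisfy every constraint of the query, so the pattern matches.

Yes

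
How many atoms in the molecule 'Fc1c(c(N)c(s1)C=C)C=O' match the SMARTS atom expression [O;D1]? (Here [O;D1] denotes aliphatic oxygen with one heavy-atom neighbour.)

1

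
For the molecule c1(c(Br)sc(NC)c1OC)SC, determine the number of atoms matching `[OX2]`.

1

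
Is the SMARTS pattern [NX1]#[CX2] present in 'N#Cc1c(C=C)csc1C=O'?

Yes

The pattern [NX1]#[CX2] describes a nitrogen triple-bonded to a two-connected carbon — a nitrile.
The molecule carries a nitrile (-C#N), whose atoms satisfy every constraint of the query, so the pattern matches.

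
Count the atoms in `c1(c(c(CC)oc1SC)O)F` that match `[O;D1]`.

1

The query [O;D1] means: aliphatic oxygen bonded to exactly one heavy atom.
Check the 11 heavy atoms by environment: 1× o (aromatic, D2) → no; 4× c (aromatic, D3) → no; 1× F (D1) → no; 1× O (D1) → match; 1× C (D2) → no; 2× C (D1) → no; 1× S (D2) → no.
That gives 1 matching atom.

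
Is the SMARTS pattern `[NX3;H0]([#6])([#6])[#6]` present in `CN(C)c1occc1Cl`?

Yes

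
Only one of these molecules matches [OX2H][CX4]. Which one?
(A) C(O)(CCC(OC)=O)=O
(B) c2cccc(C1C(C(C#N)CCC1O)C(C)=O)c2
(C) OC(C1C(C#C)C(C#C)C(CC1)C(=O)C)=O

B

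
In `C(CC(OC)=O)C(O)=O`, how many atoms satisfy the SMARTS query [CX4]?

3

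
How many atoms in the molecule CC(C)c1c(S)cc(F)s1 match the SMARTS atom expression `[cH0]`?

The query [cH0] means: aromatic carbon with no attached hydrogen (substituted or ring-fusion).
Check the 10 heavy atoms by environment: 1× s (aromatic, H0) → no; 3× c (aromatic, H0) → match; 1× c (aromatic, H1) → no; 1× C (H1) → no; 2× C (H3) → no; 1× F (H0) → no; 1× S (H1) → no.
That gives 3 matching atoms.

3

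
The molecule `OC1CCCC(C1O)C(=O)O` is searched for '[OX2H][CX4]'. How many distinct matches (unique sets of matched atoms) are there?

[OX2H][CX4] is the SMARTS for an aliphatic alcohol: a hydroxyl oxygen bound to an sp3 (X4) carbon.
The molecule carries 2 separate instances of a hydroxyl group (-OH) meeting every constraint; each maps to a distinct set of atoms, giving 2 matches.

2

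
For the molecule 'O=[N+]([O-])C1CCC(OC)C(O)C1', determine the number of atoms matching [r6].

6

The query [r6] means: r6 matches atoms in a six-membered ring.
Check the 12 heavy atoms by environment: 6× C (in 6-ring) → match; 3× O (acyclic) → no; 1× C (acyclic) → no; 1× N (charge +1, acyclic) → no; 1× O (charge -1, acyclic) → no.
That gives 6 matching atoms.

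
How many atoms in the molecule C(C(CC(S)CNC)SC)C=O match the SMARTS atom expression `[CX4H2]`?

3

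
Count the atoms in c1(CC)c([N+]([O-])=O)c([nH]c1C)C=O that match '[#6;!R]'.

The query [#6;!R] means: carbon not in any ring.
Check the 13 heavy atoms by environment: 1× n (aromatic, in 5-ring) → no; 4× c (aromatic, in 5-ring) → no; 1× N (charge +1, acyclic) → no; 1× O (charge -1, acyclic) → no; 2× O (acyclic) → no; 4× C (acyclic) → match.
That gives 4 matching atoms.

4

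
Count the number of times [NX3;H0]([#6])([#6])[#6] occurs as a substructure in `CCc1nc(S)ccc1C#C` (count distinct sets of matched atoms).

0

[NX3;H0]([#6])([#6])[#6] is the SMARTS for a tertiary amine: a trivalent nitrogen with no H, bonded to three carbons.
No fragment in the molecule satisfies every constraint, giving 0 matches.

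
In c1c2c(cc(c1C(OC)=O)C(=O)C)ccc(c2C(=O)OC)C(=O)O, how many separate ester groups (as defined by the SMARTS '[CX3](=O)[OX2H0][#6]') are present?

2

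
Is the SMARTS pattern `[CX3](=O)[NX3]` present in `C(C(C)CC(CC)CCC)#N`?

The pattern [CX3](=O)[NX3] describes a carbonyl carbon bonded to a trivalent nitrogen — an amide.
The closest candidate here is a nitrile (-C#N), but the nitrile N is NX1 (triple-bonded), not NX3. No other fragment satisfies the full query, so there is no match.

No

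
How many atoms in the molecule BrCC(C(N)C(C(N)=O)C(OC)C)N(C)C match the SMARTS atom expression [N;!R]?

3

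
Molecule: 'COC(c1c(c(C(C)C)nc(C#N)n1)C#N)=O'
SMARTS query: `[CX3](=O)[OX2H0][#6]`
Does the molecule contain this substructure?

Yes

The pattern [CX3](=O)[OX2H0][#6] describes a carbonyl carbon bonded to an oxygen that is itself bonded to carbon (no H on that O) — an ester.
The molecule carries a methyl-ester group (-C(=O)OCH3), whose atoms satisfy every constraint of the query, so the pattern matches.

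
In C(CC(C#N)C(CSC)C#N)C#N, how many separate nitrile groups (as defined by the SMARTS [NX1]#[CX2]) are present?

3

[NX1]#[CX2] is the SMARTS for a nitrile: a nitrogen triple-bonded to a two-connected carbon.
The molecule carries 3 separate instances of a nitrile (-C#N) meeting every constraint; each maps to a distinct set of atoms, giving 3 matches.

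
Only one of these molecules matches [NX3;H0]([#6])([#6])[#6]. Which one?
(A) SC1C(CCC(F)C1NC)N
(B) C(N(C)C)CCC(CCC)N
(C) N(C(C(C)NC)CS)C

B

[NX3;H0]([#6])([#6])[#6] describes a trivalent nitrogen with no H, bonded to three carbons (a tertiary amine).
(A) has an N-methylamino group (-NHCH3) but the nitrogen still has one H (H1), not H0.
(B) contains a dimethylamino group (-N(CH3)2), which satisfies every atom and bond constraint.
(C) has an N-methylamino group (-NHCH3) but the nitrogen still has one H (H1), not H0.
So the answer is (B).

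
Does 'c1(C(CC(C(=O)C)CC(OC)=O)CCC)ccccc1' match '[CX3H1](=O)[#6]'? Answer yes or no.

No

The pattern [CX3H1](=O)[#6] describes an sp2 carbon with one H, double-bonded to O and single-bonded to carbon — an aldehyde.
The closest candidate here is a methyl-ester group (-C(=O)OCH3), but the carbonyl carbon has H0, not H1. No other fragment satisfies the full query, so there is no match.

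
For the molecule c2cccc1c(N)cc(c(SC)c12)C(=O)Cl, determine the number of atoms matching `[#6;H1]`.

5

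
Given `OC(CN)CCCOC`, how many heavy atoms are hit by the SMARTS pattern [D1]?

3

The query [D1] means: atom with exactly one heavy-atom neighbour (degree 1).
Check the 9 heavy atoms by environment: 4× C (D2) → no; 1× C (D3) → no; 1× O (D2) → no; 1× C (D1) → match; 1× N (D1) → match; 1× O (D1) → match.
Summing the matching environments: 1 + 1 + 1 = 3 matching atoms.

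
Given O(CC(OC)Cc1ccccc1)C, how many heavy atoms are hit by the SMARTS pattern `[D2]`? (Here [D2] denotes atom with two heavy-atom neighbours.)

9

The query [D2] means: atom with exactly two heavy-atom neighbours.
Check the 13 heavy atoms by environment: 2× C (D2) → match; 1× C (D3) → no; 1× c (aromatic, D3) → no; 5× c (aromatic, D2) → match; 2× O (D2) → match; 2× C (D1) → no.
Summing the matching environments: 2 + 5 + 2 = 9 matching atoms.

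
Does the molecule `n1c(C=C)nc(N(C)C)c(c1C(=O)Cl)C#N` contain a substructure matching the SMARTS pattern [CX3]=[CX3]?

Yes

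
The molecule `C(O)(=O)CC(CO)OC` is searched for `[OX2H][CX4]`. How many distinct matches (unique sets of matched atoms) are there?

1

[OX2H][CX4] is the SMARTS for an aliphatic alcohol: a hydroxyl oxygen bound to an sp3 (X4) carbon.
Exactly one fragment in the molecule meets all constraints, giving 1 match.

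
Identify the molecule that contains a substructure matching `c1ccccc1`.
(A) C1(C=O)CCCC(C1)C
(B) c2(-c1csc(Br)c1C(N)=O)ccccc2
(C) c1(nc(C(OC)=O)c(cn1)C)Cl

B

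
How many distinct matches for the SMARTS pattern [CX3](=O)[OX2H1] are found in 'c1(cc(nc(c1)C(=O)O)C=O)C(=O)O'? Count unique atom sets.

2

[CX3](=O)[OX2H1] is the SMARTS for a carboxylic acid: an sp2 carbon double-bonded to O and single-bonded to an -OH oxygen.
The molecule carries 2 separate instances of a carboxylic acid group (-C(=O)OH) meeting every constraint; each maps to a distinct set of atoms, giving 2 matches.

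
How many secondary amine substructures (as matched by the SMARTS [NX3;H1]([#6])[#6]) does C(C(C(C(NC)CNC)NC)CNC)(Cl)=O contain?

[NX3;H1]([#6])[#6] is the SMARTS for a secondary amine: a trivalent nitrogen with one H, bonded to two carbons.
The molecule carries 4 separate instances of an N-methylamino group (-NHCH3) meeting every constraint; each maps to a distinct set of atoms, giving 4 matches.

4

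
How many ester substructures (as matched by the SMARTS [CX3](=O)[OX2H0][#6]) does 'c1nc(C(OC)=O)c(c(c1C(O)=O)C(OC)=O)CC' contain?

[CX3](=O)[OX2H0][#6] is the SMARTS for an ester: a carbonyl carbon bonded to an oxygen that is itself bonded to carbon (no H on that O).
The molecule carries 2 separate instances of a methyl-ester group (-C(=O)OCH3) meeting every constraint; each maps to a distinct set of atoms, giving 2 matches.

2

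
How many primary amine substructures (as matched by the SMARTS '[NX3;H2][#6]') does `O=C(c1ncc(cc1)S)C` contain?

0

[NX3;H2][#6] is the SMARTS for a primary amine: a trivalent nitrogen with two H attached to carbon.
No fragment in the molecule satisfies every constraint, giving 0 matches.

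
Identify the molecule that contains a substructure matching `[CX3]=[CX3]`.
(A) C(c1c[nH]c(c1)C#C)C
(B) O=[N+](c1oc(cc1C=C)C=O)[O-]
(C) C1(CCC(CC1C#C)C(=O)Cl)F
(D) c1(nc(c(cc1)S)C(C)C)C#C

B

[CX3]=[CX3] describes a non-aromatic C=C double bond between two sp2 carbons (an alkene).
(A) has an ethynyl group (-C#CH) but the C-C bond is a triple bond, not a double bond.
(B) contains a vinyl group (-CH=CH2), which satisfies every atom and bond constraint.
(C) has an ethynyl group (-C#CH) but the C-C bond is a triple bond, not a double bond.
(D) has an ethynyl group (-C#CH) but the C-C bond is a triple bond, not a double bond.
So the answer is (B).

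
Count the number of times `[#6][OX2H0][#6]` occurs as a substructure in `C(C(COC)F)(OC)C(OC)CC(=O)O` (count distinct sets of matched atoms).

3

[#6][OX2H0][#6] is the SMARTS for an ether: an aliphatic oxygen bridging two carbons with no H on the oxygen.
The molecule carries 3 separate instances of a methoxy ether (-OCH3) meeting every constraint; each maps to a distinct set of atoms, giving 3 matches.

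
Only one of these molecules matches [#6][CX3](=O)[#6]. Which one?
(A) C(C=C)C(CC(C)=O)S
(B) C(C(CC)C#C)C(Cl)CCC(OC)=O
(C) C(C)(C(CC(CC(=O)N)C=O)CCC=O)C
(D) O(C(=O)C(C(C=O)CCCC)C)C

A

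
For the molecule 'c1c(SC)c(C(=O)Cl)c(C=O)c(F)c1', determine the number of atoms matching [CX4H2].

0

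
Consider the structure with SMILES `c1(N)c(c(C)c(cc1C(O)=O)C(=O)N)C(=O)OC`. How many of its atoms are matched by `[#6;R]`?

The query [#6;R] means: carbon that is part of a ring.
Check the 18 heavy atoms by environment: 6× c (aromatic, in 6-ring) → match; 5× C (acyclic) → no; 5× O (acyclic) → no; 2× N (acyclic) → no.
That gives 6 matching atoms.

6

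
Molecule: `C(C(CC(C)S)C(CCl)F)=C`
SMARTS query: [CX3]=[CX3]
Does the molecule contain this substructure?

Yes

The pattern [CX3]=[CX3] describes a non-aromatic C=C double bond between two sp2 carbons — an alkene.
The molecule carries a vinyl group (-CH=CH2), whose atoms satisfy every constraint of the query, so the pattern matches.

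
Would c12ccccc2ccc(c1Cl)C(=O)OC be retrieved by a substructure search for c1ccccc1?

Yes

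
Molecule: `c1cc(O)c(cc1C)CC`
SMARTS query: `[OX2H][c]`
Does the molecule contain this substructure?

The pattern [OX2H][c] describes a hydroxyl oxygen attached to an aromatic carbon — a phenol.
The molecule carries a hydroxyl group (-OH), whose atoms satisfy every constraint of the query, so the pattern matches.

Yes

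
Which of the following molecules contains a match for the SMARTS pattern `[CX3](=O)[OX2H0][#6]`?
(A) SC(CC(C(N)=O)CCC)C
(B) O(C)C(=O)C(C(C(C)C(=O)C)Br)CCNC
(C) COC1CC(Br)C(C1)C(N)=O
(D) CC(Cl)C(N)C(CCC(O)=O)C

[CX3](=O)[OX2H0][#6] describes a carbonyl carbon bonded to an oxygen that is itself bonded to carbon (no H on that O) (an ester).
(A) has a primary amide (-C(=O)NH2) but the carbonyl is bonded to N, not to an O-C linkage.
(B) contains a methyl-ester group (-C(=O)OCH3), which satisfies every atom and bond constraint.
(C) has a primary amide (-C(=O)NH2) but the carbonyl is bonded to N, not to an O-C linkage.
(D) has a carboxylic acid group (-C(=O)OH) but the singly-bonded O carries H (OX2H1, not H0).
So the answer is (B).

B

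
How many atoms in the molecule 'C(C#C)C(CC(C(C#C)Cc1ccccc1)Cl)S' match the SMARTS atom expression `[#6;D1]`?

Check the 18 heavy atoms by environment: 5× C (D2) → no; 3× C (D3) → no; 2× C (D1) → match; 1× c (aromatic, D3) → no; 5× c (aromatic, D2) → no; 1× S (D1) → no; 1× Cl (D1) → no.
That gives 2 matching atoms.

2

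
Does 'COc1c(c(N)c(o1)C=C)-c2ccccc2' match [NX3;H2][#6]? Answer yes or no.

The pattern [NX3;H2][#6] describes a trivalent nitrogen with two H attached to carbon — a primary amine.
The molecule carries a primary amino group (-NH2), whose atoms satisfy every constraint of the query, so the pattern matches.

Yes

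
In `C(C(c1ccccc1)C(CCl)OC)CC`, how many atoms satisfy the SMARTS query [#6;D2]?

The query [#6;D2] means: any carbon bonded to exactly two heavy atoms.
Check the 15 heavy atoms by environment: 2× C (D1) → no; 3× C (D2) → match; 2× C (D3) → no; 1× c (aromatic, D3) → no; 5× c (aromatic, D2) → match; 1× O (D2) → no; 1× Cl (D1) → no.
Summing the matching environments: 3 + 5 = 8 matching atoms.

8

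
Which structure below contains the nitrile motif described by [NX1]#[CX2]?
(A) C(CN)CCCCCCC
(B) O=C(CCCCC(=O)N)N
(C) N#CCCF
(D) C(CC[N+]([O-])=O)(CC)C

C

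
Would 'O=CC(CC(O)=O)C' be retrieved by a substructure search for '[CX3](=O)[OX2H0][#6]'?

The pattern [CX3](=O)[OX2H0][#6] describes a carbonyl carbon bonded to an oxygen that is itself bonded to carbon (no H on that O) — an ester.
The closest candidate here is a carboxylic acid group (-C(=O)OH), but the singly-bonded O carries H (OX2H1, not H0). No other fragment satisfies the full query, so there is no match.

No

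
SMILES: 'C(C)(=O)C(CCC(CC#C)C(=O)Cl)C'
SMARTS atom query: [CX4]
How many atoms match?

7

The query [CX4] means: C with X4: aliphatic carbon with exactly 4 total connections (bonds + H).
Check the 14 heavy atoms by environment: 7× C (X4) → match; 2× C (X3) → no; 2× O (X1) → no; 1× Cl (X1) → no; 2× C (X2) → no.
That gives 7 matching atoms.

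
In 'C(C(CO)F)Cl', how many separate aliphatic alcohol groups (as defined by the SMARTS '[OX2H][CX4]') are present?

1

[OX2H][CX4] is the SMARTS for an aliphatic alcohol: a hydroxyl oxygen bound to an sp3 (X4) carbon.
Exactly one fragment in the molecule meets all constraints, giving 1 match.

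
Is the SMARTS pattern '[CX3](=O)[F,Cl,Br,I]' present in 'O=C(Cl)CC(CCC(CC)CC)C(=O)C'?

Yes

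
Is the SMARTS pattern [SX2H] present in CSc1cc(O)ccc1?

The pattern [SX2H] describes an aliphatic sulfur with two connections, one being H — a thiol.
The closest candidate here is a methylthio ether (-SCH3), but the sulfur has H0 (bonded to two carbons), not H1. No other fragment satisfies the full query, so there is no match.

No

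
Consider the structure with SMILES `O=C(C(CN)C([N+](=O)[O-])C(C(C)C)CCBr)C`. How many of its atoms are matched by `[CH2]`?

3

Check the 17 heavy atoms by environment: 3× C (H2) → match; 4× C (H1) → no; 1× N (charge +1, H0) → no; 1× O (charge -1, H0) → no; 2× O (H0) → no; 1× Br (H0) → no; 1× N (H2) → no; 1× C (H0) → no; 3× C (H3) → no.
That gives 3 matching atoms.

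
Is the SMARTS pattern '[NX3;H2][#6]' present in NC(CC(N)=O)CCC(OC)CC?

The pattern [NX3;H2][#6] describes a trivalent nitrogen with two H attached to carbon — a primary amine.
The molecule carries a primary amino group (-NH2), whose atoms satisfy every constraint of the query, so the pattern matches.

Yes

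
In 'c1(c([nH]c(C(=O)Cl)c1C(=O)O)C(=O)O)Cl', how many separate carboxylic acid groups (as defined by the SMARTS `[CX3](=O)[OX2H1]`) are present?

[CX3](=O)[OX2H1] is the SMARTS for a carboxylic acid: an sp2 carbon double-bonded to O and single-bonded to an -OH oxygen.
The molecule carries 2 separate instances of a carboxylic acid group (-C(=O)OH) meeting every constraint; each maps to a distinct set of atoms, giving 2 matches.

2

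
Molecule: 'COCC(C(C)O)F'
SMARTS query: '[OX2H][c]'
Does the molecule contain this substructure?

The pattern [OX2H][c] describes a hydroxyl oxygen attached to an aromatic carbon — a phenol.
The closest candidate here is a hydroxyl group (-OH), but the -OH is on an aliphatic carbon, not an aromatic c. No other fragment satisfies the full query, so there is no match.

No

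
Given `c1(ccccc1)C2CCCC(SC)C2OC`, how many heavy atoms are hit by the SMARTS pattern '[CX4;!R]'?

2

Check the 16 heavy atoms by environment: 6× C (X4, in 6-ring) → no; 6× c (aromatic, X3, in 6-ring) → no; 1× S (X2, acyclic) → no; 2× C (X4, acyclic) → match; 1× O (X2, acyclic) → no.
That gives 2 matching atoms.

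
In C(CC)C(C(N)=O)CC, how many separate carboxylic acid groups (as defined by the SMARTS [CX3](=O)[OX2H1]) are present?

0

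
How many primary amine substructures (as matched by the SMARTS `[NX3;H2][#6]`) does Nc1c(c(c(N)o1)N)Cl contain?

[NX3;H2][#6] is the SMARTS for a primary amine: a trivalent nitrogen with two H attached to carbon.
The molecule carries 3 separate instances of a primary amino group (-NH2) meeting every constraint; each maps to a distinct set of atoms, giving 3 matches.

3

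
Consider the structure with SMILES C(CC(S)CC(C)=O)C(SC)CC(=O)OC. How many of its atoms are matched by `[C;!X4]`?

The query [C;!X4] means: aliphatic carbon that does not have four total connections.
Check the 16 heavy atoms by environment: 9× C (X4) → no; 2× C (X3) → match; 2× O (X1) → no; 1× O (X2) → no; 2× S (X2) → no.
That gives 2 matching atoms.

2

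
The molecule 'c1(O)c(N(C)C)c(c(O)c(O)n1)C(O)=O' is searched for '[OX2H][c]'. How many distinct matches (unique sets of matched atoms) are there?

[OX2H][c] is the SMARTS for a phenol: a hydroxyl oxygen attached to an aromatic carbon.
The molecule carries 3 separate instances of a hydroxyl group (-OH) meeting every constraint; each maps to a distinct set of atoms, giving 3 matches.

3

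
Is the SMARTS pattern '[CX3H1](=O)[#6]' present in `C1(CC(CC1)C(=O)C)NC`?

No

The pattern [CX3H1](=O)[#6] describes an sp2 carbon with one H, double-bonded to O and single-bonded to carbon — an aldehyde.
The closest candidate here is an acetyl/ketone group (-C(=O)CH3), but the carbonyl carbon has H0 (two carbon neighbours), not H1. No other fragment satisfies the full query, so there is no match.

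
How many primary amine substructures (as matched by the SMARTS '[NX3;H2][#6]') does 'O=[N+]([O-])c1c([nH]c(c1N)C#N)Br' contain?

1

[NX3;H2][#6] is the SMARTS for a primary amine: a trivalent nitrogen with two H attached to carbon.
Exactly one fragment in the molecule meets all constraints, giving 1 match.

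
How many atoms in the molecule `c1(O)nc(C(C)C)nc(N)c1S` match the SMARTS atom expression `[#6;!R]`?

3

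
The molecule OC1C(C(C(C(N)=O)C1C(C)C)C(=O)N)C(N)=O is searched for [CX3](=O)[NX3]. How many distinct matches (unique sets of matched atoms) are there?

3

[CX3](=O)[NX3] is the SMARTS for an amide: a carbonyl carbon bonded to a trivalent nitrogen.
The molecule carries 3 separate instances of a primary amide (-C(=O)NH2) meeting every constraint; each maps to a distinct set of atoms, giving 3 matches.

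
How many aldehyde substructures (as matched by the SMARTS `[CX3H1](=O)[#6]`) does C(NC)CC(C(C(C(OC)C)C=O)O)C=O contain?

[CX3H1](=O)[#6] is the SMARTS for an aldehyde: an sp2 carbon with one H, double-bonded to O and single-bonded to carbon.
The molecule carries 2 separate instances of an aldehyde (-CHO) meeting every constraint; each maps to a distinct set of atoms, giving 2 matches.

2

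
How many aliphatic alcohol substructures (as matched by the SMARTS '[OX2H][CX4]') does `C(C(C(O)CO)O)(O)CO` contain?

5

[OX2H][CX4] is the SMARTS for an aliphatic alcohol: a hydroxyl oxygen bound to an sp3 (X4) carbon.
The molecule carries 5 separate instances of a hydroxyl group (-OH) meeting every constraint; each maps to a distinct set of atoms, giving 5 matches.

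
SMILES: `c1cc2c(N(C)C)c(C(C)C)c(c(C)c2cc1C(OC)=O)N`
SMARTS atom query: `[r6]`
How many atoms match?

The query [r6] means: r6 matches atoms in a six-membered ring.
Check the 22 heavy atoms by environment: 10× c (aromatic, in 6-ring) → match; 2× N (acyclic) → no; 8× C (acyclic) → no; 2× O (acyclic) → no.
That gives 10 matching atoms.

10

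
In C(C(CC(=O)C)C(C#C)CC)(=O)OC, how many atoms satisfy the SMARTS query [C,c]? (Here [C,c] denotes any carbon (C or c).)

11

The query [C,c] means: comma = OR; matches aliphatic or aromatic carbon — same as #6.
Check the 14 heavy atoms by environment: 11× C → match; 3× O → no.
That gives 11 matching atoms.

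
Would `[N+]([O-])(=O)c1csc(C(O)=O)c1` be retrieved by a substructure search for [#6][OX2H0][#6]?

The pattern [#6][OX2H0][#6] describes an aliphatic oxygen bridging two carbons with no H on the oxygen — an ether.
The closest candidate here is a carboxylic acid group (-C(=O)OH), but the -OH oxygen has H1; the =O is OX1, not OX2. No other fragment satisfies the full query, so there is no match.

No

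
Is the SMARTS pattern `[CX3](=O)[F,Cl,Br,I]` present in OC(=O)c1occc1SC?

No

The pattern [CX3](=O)[F,Cl,Br,I] describes a carbonyl carbon bonded to a halogen — an acyl halide.
The closest candidate here is a carboxylic acid group (-C(=O)OH), but the carbonyl is bonded to -OH, not to a halogen. No other fragment satisfies the full query, so there is no match.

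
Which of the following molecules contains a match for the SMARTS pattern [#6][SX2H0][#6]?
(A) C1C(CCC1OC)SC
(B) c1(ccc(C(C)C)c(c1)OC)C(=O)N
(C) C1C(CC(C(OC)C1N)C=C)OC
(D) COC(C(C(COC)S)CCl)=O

A

[#6][SX2H0][#6] describes an aliphatic sulfur bridging two carbons with no H on the sulfur (a thioether).
(A) contains a methylthio ether (-SCH3), which satisfies every atom and bond constraint.
(B) has a methoxy ether (-OCH3) but the bridging atom is O, not S.
(C) has a methoxy ether (-OCH3) but the bridging atom is O, not S.
(D) has a thiol (-SH) but the sulfur has H1, not H0 bridging two carbons.
So the answer is (A).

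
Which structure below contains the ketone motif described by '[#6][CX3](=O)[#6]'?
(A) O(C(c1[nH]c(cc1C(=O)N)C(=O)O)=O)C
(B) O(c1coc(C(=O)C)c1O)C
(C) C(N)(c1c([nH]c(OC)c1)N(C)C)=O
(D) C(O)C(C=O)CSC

[#6][CX3](=O)[#6] describes a carbonyl carbon (no H) flanked by two carbons (a ketone).
(A) has a primary amide (-C(=O)NH2) but one neighbour of the carbonyl carbon is N, not C.
(B) contains an acetyl/ketone group (-C(=O)CH3), which satisfies every atom and bond constraint.
(C) has a primary amide (-C(=O)NH2) but one neighbour of the carbonyl carbon is N, not C.
(D) has an aldehyde (-CHO) but the carbonyl carbon has H1, so it is not flanked by two carbons.
So the answer is (B).

B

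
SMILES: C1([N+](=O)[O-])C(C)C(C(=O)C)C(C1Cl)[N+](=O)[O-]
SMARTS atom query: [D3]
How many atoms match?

8

The query [D3] means: atom with exactly three heavy-atom neighbours.
Check the 16 heavy atoms by environment: 6× C (D3) → match; 1× Cl (D1) → no; 3× O (D1) → no; 2× C (D1) → no; 2× N (charge +1, D3) → match; 2× O (charge -1, D1) → no.
Summing the matching environments: 6 + 2 = 8 matching atoms.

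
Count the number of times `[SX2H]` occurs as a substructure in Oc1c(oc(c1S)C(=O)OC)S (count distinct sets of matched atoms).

2

[SX2H] is the SMARTS for a thiol: an aliphatic sulfur with two connections, one being H.
The molecule carries 2 separate instances of a thiol (-SH) meeting every constraint; each maps to a distinct set of atoms, giving 2 matches.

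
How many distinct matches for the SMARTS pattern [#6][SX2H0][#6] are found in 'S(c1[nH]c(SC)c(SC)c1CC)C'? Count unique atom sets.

[#6][SX2H0][#6] is the SMARTS for a thioether: an aliphatic sulfur bridging two carbons with no H on the sulfur.
The molecule carries 3 separate instances of a methylthio ether (-SCH3) meeting every constraint; each maps to a distinct set of atoms, giving 3 matches.

3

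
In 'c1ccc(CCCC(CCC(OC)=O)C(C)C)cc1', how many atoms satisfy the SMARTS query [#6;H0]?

Check the 19 heavy atoms by environment: 5× C (H2) → no; 2× C (H1) → no; 1× c (aromatic, H0) → match; 5× c (aromatic, H1) → no; 3× C (H3) → no; 1× C (H0) → match; 2× O (H0) → no.
Summing the matching environments: 1 + 1 = 2 matching atoms.

2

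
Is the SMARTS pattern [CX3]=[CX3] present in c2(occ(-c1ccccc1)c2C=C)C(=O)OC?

Yes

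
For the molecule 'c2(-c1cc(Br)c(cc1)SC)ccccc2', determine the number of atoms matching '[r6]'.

12

The query [r6] means: r6 matches atoms in a six-membered ring.
Check the 15 heavy atoms by environment: 12× c (aromatic, in 6-ring) → match; 1× Br (acyclic) → no; 1× S (acyclic) → no; 1× C (acyclic) → no.
That gives 12 matching atoms.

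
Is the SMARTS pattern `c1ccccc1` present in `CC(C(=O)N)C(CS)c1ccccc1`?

The pattern c1ccccc1 describes six aromatic carbons in a ring — a benzene ring.
The molecule carries a phenyl ring, whose atoms satisfy every constraint of the query, so the pattern matches.

Yes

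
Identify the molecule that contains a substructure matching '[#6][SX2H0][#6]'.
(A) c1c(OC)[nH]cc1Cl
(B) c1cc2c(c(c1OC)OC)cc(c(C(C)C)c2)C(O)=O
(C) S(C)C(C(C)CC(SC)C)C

[#6][SX2H0][#6] describes an aliphatic sulfur bridging two carbons with no H on the sulfur (a thioether).
(A) has a methoxy ether (-OCH3) but the bridging atom is O, not S.
(B) has a methoxy ether (-OCH3) but the bridging atom is O, not S.
(C) contains a methylthio ether (-SCH3), which satisfies every atom and bond constraint.
So the answer is (C).

C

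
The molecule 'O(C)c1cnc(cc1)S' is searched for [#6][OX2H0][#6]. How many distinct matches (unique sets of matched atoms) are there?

1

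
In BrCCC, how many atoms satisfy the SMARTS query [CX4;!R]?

3

The query [CX4;!R] means: aliphatic carbon with four total connections, not in a ring.
Check the 4 heavy atoms by environment: 3× C (X4, acyclic) → match; 1× Br (X1, acyclic) → no.
That gives 3 matching atoms.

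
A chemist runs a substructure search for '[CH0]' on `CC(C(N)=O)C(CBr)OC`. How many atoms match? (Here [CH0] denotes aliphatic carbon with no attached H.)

The query [CH0] means: aliphatic carbon with no attached hydrogen.
Check the 10 heavy atoms by environment: 2× C (H3) → no; 2× C (H1) → no; 1× C (H2) → no; 2× O (H0) → no; 1× Br (H0) → no; 1× C (H0) → match; 1× N (H2) → no.
That gives 1 matching atom.

1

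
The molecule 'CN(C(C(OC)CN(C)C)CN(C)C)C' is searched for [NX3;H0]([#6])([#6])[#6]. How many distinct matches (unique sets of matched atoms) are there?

3

[NX3;H0]([#6])([#6])[#6] is the SMARTS for a tertiary amine: a trivalent nitrogen with no H, bonded to three carbons.
The molecule carries 3 separate instances of a dimethylamino group (-N(CH3)2) meeting every constraint; each maps to a distinct set of atoms, giving 3 matches.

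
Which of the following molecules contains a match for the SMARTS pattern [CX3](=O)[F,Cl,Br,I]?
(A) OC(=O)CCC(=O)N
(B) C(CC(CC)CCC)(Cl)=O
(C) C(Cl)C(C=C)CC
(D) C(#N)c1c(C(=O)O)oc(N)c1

[CX3](=O)[F,Cl,Br,I] describes a carbonyl carbon bonded to a halogen (an acyl halide).
(A) has a carboxylic acid group (-C(=O)OH) but the carbonyl is bonded to -OH, not to a halogen.
(B) contains an acyl chloride (-C(=O)Cl), which satisfies every atom and bond constraint.
(C) has a chloro substituent but the Cl is not on a carbonyl carbon.
(D) has a carboxylic acid group (-C(=O)OH) but the carbonyl is bonded to -OH, not to a halogen.
So the answer is (B).

B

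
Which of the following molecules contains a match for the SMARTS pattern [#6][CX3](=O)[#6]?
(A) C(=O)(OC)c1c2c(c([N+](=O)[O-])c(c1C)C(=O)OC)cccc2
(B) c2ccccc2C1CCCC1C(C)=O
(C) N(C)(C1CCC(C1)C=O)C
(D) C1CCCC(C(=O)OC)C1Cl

[#6][CX3](=O)[#6] describes a carbonyl carbon (no H) flanked by two carbons (a ketone).
(A) has a methyl-ester group (-C(=O)OCH3) but one neighbour of the carbonyl carbon is O, not C.
(B) contains an acetyl/ketone group (-C(=O)CH3), which satisfies every atom and bond constraint.
(C) has an aldehyde (-CHO) but the carbonyl carbon has H1, so it is not flanked by two carbons.
(D) has a methyl-ester group (-C(=O)OCH3) but one neighbour of the carbonyl carbon is O, not C.
So the answer is (B).

B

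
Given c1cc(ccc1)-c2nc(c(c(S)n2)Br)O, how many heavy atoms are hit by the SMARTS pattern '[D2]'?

7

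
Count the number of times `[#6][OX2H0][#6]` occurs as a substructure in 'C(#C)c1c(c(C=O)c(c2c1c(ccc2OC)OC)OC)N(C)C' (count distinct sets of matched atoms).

3

[#6][OX2H0][#6] is the SMARTS for an ether: an aliphatic oxygen bridging two carbons with no H on the oxygen.
The molecule carries 3 separate instances of a methoxy ether (-OCH3) meeting every constraint; each maps to a distinct set of atoms, giving 3 matches.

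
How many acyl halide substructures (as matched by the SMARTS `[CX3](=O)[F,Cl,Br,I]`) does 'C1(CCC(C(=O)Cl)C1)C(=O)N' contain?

1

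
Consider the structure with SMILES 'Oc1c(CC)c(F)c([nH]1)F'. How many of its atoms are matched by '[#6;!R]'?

2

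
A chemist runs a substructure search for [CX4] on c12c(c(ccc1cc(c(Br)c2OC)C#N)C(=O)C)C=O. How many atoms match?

The query [CX4] means: C with X4: aliphatic carbon with exactly 4 total connections (bonds + H).
Check the 20 heavy atoms by environment: 10× c (aromatic, X3) → no; 1× O (X2) → no; 2× C (X4) → match; 2× C (X3) → no; 2× O (X1) → no; 1× Br (X1) → no; 1× C (X2) → no; 1× N (X1) → no.
That gives 2 matching atoms.

2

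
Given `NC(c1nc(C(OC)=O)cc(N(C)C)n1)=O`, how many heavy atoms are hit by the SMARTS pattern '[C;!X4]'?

2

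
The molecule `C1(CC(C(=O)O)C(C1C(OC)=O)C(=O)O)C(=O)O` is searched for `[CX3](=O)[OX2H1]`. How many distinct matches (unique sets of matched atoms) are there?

3

[CX3](=O)[OX2H1] is the SMARTS for a carboxylic acid: an sp2 carbon double-bonded to O and single-bonded to an -OH oxygen.
The molecule carries 3 separate instances of a carboxylic acid group (-C(=O)OH) meeting every constraint; each maps to a distinct set of atoms, giving 3 matches.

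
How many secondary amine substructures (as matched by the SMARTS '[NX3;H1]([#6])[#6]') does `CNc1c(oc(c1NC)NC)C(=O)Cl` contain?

[NX3;H1]([#6])[#6] is the SMARTS for a secondary amine: a trivalent nitrogen with one H, bonded to two carbons.
The molecule carries 3 separate instances of an N-methylamino group (-NHCH3) meeting every constraint; each maps to a distinct set of atoms, giving 3 matches.

3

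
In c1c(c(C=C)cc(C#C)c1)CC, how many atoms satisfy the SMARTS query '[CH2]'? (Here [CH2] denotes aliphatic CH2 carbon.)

2

The query [CH2] means: aliphatic carbon with exactly two hydrogens.
Check the 12 heavy atoms by environment: 3× c (aromatic, H1) → no; 3× c (aromatic, H0) → no; 2× C (H2) → match; 1× C (H3) → no; 1× C (H0) → no; 2× C (H1) → no.
That gives 2 matching atoms.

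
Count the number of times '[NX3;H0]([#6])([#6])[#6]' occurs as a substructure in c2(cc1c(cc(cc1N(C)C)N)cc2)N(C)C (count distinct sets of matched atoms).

[NX3;H0]([#6])([#6])[#6] is the SMARTS for a tertiary amine: a trivalent nitrogen with no H, bonded to three carbons.
The molecule carries 2 separate instances of a dimethylamino group (-N(CH3)2) meeting every constraint; each maps to a distinct set of atoms, giving 2 matches.

2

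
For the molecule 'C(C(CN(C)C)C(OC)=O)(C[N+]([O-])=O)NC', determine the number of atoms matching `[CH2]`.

2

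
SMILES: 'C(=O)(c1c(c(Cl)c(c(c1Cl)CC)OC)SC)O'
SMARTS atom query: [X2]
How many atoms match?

The query [X2] means: any atom with exactly two total connections (bonds + H).
Check the 17 heavy atoms by environment: 6× c (aromatic, X3) → no; 4× C (X4) → no; 1× C (X3) → no; 1× O (X1) → no; 2× O (X2) → match; 2× Cl (X1) → no; 1× S (X2) → match.
Summing the matching environments: 2 + 1 = 3 matching atoms.

3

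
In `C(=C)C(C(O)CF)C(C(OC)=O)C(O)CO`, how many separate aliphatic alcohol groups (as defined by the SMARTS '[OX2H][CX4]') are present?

3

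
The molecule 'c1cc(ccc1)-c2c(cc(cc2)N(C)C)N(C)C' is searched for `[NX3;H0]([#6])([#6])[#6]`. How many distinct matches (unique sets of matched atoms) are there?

2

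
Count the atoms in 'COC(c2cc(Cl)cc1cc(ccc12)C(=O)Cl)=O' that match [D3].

7

Check the 18 heavy atoms by environment: 5× c (aromatic, D3) → match; 5× c (aromatic, D2) → no; 2× C (D3) → match; 2× O (D1) → no; 2× Cl (D1) → no; 1× O (D2) → no; 1× C (D1) → no.
Summing the matching environments: 5 + 2 = 7 matching atoms.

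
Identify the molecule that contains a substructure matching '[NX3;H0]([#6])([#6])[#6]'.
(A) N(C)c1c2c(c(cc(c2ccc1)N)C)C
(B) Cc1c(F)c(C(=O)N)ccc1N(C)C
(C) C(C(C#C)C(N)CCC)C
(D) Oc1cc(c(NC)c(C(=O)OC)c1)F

B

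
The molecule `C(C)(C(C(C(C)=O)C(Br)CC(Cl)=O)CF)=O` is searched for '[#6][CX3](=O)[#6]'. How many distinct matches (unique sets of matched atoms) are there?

2

[#6][CX3](=O)[#6] is the SMARTS for a ketone: a carbonyl carbon (no H) flanked by two carbons.
The molecule carries 2 separate instances of an acetyl/ketone group (-C(=O)CH3) meeting every constraint; each maps to a distinct set of atoms, giving 2 matches.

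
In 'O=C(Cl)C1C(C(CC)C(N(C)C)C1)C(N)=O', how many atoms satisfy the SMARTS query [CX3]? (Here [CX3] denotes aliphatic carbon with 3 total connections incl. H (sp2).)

2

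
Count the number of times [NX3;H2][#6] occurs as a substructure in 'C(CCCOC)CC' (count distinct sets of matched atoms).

0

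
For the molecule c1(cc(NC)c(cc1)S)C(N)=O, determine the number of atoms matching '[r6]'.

6

The query [r6] means: r6 matches atoms in a six-membered ring.
Check the 12 heavy atoms by environment: 6× c (aromatic, in 6-ring) → match; 2× C (acyclic) → no; 1× O (acyclic) → no; 2× N (acyclic) → no; 1× S (acyclic) → no.
That gives 6 matching atoms.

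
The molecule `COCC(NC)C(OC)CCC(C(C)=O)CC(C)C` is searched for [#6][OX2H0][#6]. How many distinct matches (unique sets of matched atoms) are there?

2

[#6][OX2H0][#6] is the SMARTS for an ether: an aliphatic oxygen bridging two carbons with no H on the oxygen.
The molecule carries 2 separate instances of a methoxy ether (-OCH3) meeting every constraint; each maps to a distinct set of atoms, giving 2 matches.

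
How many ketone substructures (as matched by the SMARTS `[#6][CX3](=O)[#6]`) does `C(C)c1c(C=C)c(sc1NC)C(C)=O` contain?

[#6][CX3](=O)[#6] is the SMARTS for a ketone: a carbonyl carbon (no H) flanked by two carbons.
Exactly one fragment in the molecule meets all constraints, giving 1 match.

1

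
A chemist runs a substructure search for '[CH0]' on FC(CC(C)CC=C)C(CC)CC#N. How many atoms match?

Check the 14 heavy atoms by environment: 5× C (H2) → no; 4× C (H1) → no; 1× F (H0) → no; 2× C (H3) → no; 1× C (H0) → match; 1× N (H0) → no.
That gives 1 matching atom.

1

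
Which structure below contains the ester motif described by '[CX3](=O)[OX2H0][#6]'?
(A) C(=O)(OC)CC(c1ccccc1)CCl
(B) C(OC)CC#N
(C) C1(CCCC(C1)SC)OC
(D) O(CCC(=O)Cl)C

A

[CX3](=O)[OX2H0][#6] describes a carbonyl carbon bonded to an oxygen that is itself bonded to carbon (no H on that O) (an ester).
(A) contains a methyl-ester group (-C(=O)OCH3), which satisfies every atom and bond constraint.
(B) has a methoxy ether (-OCH3) but the ether oxygen is not adjacent to a C=O carbon.
(C) has a methoxy ether (-OCH3) but the ether oxygen is not adjacent to a C=O carbon.
(D) has a methoxy ether (-OCH3) but the ether oxygen is not adjacent to a C=O carbon.
So the answer is (A).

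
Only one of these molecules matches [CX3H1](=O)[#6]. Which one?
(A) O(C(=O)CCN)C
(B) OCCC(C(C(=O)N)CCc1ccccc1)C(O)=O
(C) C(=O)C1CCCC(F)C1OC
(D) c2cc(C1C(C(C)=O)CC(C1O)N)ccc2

C

[CX3H1](=O)[#6] describes an sp2 carbon with one H, double-bonded to O and single-bonded to carbon (an aldehyde).
(A) has a methyl-ester group (-C(=O)OCH3) but the carbonyl carbon has H0, not H1.
(B) has a carboxylic acid group (-C(=O)OH) but the carbonyl carbon has H0 and is bonded to O, not H1.
(C) contains an aldehyde (-CHO), which satisfies every atom and bond constraint.
(D) has an acetyl/ketone group (-C(=O)CH3) but the carbonyl carbon has H0 (two carbon neighbours), not H1.
So the answer is (C).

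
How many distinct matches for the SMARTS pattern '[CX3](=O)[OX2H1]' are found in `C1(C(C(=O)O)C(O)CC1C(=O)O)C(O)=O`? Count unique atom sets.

3

[CX3](=O)[OX2H1] is the SMARTS for a carboxylic acid: an sp2 carbon double-bonded to O and single-bonded to an -OH oxygen.
The molecule carries 3 separate instances of a carboxylic acid group (-C(=O)OH) meeting every constraint; each maps to a distinct set of atoms, giving 3 matches.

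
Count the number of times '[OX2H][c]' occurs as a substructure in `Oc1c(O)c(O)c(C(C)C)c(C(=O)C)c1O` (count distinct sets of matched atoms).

4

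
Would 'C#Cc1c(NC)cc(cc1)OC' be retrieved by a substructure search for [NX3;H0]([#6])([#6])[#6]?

The pattern [NX3;H0]([#6])([#6])[#6] describes a trivalent nitrogen with no H, bonded to three carbons — a tertiary amine.
The closest candidate here is an N-methylamino group (-NHCH3), but the nitrogen still has one H (H1), not H0. No other fragment satisfies the full query, so there is no match.

No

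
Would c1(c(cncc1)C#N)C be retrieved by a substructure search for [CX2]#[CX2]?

No

The pattern [CX2]#[CX2] describes a carbon-carbon triple bond — an alkyne.
The closest candidate here is a nitrile (-C#N), but the triple bond is C#N, not C#C. No other fragment satisfies the full query, so there is no match.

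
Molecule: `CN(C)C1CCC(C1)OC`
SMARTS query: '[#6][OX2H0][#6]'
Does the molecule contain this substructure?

Yes

The pattern [#6][OX2H0][#6] describes an aliphatic oxygen bridging two carbons with no H on the oxygen — an ether.
The molecule carries a methoxy ether (-OCH3), whose atoms satisfy every constraint of the query, so the pattern matches.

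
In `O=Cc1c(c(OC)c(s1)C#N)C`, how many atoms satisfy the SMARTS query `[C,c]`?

8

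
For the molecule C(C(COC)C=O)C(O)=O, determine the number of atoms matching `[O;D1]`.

3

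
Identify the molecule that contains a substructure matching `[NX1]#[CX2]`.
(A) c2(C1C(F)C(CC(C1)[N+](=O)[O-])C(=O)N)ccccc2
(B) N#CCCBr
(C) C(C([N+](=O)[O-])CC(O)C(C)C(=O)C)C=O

B

[NX1]#[CX2] describes a nitrogen triple-bonded to a two-connected carbon (a nitrile).
(A) has a nitro group (-[N+](=O)[O-]) but there is no C#N triple bond.
(B) contains a nitrile (-C#N), which satisfies every atom and bond constraint.
(C) has a nitro group (-[N+](=O)[O-]) but there is no C#N triple bond.
So the answer is (B).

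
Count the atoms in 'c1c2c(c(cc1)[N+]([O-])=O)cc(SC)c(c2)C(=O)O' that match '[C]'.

The query [C] means: uppercase C matches aliphatic (non-aromatic) carbon only.
Check the 18 heavy atoms by environment: 10× c (aromatic) → no; 1× S → no; 2× C → match; 1× N (charge +1) → no; 1× O (charge -1) → no; 3× O → no.
That gives 2 matching atoms.

2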